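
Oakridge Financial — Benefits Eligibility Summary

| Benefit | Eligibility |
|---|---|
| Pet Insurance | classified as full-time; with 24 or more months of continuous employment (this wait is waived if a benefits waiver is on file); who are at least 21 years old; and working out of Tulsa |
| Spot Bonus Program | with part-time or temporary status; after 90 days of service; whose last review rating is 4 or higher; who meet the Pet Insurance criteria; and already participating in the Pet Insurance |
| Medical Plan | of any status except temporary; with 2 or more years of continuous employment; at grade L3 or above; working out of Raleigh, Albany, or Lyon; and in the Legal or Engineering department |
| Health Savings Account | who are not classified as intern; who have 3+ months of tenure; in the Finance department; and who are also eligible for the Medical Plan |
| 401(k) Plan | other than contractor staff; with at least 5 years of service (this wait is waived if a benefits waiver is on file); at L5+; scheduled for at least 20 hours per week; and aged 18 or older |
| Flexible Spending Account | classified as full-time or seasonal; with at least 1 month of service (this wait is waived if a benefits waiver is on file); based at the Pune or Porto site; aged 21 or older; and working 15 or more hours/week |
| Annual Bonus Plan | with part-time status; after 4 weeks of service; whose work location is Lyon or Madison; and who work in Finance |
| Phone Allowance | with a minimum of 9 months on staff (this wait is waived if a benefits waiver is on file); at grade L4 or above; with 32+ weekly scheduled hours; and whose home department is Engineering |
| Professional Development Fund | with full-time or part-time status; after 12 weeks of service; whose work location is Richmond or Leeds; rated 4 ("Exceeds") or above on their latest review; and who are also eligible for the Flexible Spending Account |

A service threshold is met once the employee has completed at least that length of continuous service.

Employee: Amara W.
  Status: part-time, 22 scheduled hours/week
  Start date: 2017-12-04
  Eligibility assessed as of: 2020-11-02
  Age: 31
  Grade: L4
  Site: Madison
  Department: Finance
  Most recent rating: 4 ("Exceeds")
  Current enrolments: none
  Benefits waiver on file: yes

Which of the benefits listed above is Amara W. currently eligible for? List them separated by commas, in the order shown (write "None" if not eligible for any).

Annual Bonus Plan

Service from 2017-12-04 to 2020-11-02: 1064 days.
Pet Insurance — status part-time ✗ (requires full-time) → not eligible.
Spot Bonus Program — status part-time ✓; service 1064 days ≥ 90 days ✓; rating 4 ≥ 4 ✓; not eligible for Pet Insurance ✗ → not eligible.
Medical Plan — status part-time ✓ (not excluded); service 1064 days ≥ 2 years (≈730 days) ✓; grade L4 ≥ L3 ✓; site Madison ✗ (not Raleigh, Albany, or Lyon) → not eligible.
Health Savings Account — status part-time ✓ (not excluded); service 1064 days ≥ 3 months (≈90 days) ✓; dept Finance ✓; not eligible for Medical Plan ✗ → not eligible.
401(k) Plan — status part-time ✓ (not excluded); benefits waiver on file ✓; grade L4 < L5 ✗ → not eligible.
Flexible Spending Account — status part-time ✗ (requires full-time or seasonal) → not eligible.
Annual Bonus Plan — status part-time ✓; service 1064 days ≥ 4 weeks (≈28 days) ✓; site Madison ✓; dept Finance ✓ → eligible.
Phone Allowance — benefits waiver on file ✓; grade L4 ≥ L4 ✓; 22 hrs/wk < 32 ✗ → not eligible.
Professional Development Fund — status part-time ✓; service 1064 days ≥ 12 weeks (≈84 days) ✓; site Madison ✗ (not Richmond or Leeds) → not eligible.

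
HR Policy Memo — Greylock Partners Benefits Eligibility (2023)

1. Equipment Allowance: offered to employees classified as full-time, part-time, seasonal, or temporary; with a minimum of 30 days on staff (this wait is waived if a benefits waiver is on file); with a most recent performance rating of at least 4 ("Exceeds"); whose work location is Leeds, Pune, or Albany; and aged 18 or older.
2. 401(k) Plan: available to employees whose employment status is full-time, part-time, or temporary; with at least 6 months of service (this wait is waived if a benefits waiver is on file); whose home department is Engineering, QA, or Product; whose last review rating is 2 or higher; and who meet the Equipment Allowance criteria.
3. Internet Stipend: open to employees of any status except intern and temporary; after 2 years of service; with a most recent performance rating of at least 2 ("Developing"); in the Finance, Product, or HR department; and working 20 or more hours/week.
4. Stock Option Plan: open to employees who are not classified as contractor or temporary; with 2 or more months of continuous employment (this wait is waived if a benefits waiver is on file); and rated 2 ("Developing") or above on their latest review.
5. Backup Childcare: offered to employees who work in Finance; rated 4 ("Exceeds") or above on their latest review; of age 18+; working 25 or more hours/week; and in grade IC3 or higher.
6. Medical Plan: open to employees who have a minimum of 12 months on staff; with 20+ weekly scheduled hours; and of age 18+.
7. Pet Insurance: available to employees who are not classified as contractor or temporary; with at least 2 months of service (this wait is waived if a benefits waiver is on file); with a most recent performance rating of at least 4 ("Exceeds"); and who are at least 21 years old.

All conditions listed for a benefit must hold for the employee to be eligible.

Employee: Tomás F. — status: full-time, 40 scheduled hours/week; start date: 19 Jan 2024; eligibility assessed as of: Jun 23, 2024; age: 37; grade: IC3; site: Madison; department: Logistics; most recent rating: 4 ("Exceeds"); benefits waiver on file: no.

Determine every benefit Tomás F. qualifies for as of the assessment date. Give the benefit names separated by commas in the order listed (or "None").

Stock Option Plan, Pet Insurance

Service from 19 Jan 2024 to Jun 23, 2024: 156 days.
Equipment Allowance — status full-time ✓; no waiver, service 156 days ≥ 30 days ✓; rating 4 ≥ 4 ✓; site Madison ✗ (not Leeds, Pune, or Albany) → not eligible.
401(k) Plan — status full-time ✓; no waiver, service 156 days < 6 months (≈180 days) ✗ → not eligible.
Internet Stipend — status full-time ✓ (not excluded); service 156 days < 2 years (≈730 days) ✗ → not eligible.
Stock Option Plan — status full-time ✓ (not excluded); no waiver, service 156 days ≥ 2 months (≈60 days) ✓; rating 4 ≥ 2 ✓ → eligible.
Backup Childcare — dept Logistics ✗ → not eligible.
Medical Plan — service 156 days < 12 months (≈360 days) ✗ → not eligible.
Pet Insurance — status full-time ✓ (not excluded); no waiver, service 156 days ≥ 2 months (≈60 days) ✓; rating 4 ≥ 4 ✓; age 37 ≥ 21 ✓ → eligible.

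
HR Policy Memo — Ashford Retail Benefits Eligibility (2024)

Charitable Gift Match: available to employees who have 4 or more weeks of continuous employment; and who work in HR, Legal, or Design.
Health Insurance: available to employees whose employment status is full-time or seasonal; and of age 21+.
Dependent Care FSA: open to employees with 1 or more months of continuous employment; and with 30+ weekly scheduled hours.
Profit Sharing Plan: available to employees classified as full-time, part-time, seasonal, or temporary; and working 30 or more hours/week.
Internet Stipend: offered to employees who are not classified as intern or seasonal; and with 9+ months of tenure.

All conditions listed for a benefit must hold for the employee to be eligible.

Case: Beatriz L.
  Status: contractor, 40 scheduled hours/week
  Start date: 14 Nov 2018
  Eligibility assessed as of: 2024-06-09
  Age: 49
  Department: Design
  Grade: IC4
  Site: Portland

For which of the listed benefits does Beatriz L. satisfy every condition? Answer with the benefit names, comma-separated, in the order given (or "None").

Service from 14 Nov 2018 to 2024-06-09: 2034 days.
Charitable Gift Match — service 2034 days ≥ 4 weeks (≈28 days) ✓; dept Design ✓ → eligible.
Health Insurance — status contractor ✗ (requires full-time or seasonal) → not eligible.
Dependent Care FSA — service 2034 days ≥ 1 month (≈30 days) ✓; 40 hrs/wk ≥ 30 ✓ → eligible.
Profit Sharing Plan — status contractor ✗ (requires full-time, part-time, seasonal, or temporary) → not eligible.
Internet Stipend — status contractor ✓ (not excluded); service 2034 days ≥ 9 months (≈270 days) ✓ → eligible.

Charitable Gift Match, Dependent Care FSA, Internet Stipend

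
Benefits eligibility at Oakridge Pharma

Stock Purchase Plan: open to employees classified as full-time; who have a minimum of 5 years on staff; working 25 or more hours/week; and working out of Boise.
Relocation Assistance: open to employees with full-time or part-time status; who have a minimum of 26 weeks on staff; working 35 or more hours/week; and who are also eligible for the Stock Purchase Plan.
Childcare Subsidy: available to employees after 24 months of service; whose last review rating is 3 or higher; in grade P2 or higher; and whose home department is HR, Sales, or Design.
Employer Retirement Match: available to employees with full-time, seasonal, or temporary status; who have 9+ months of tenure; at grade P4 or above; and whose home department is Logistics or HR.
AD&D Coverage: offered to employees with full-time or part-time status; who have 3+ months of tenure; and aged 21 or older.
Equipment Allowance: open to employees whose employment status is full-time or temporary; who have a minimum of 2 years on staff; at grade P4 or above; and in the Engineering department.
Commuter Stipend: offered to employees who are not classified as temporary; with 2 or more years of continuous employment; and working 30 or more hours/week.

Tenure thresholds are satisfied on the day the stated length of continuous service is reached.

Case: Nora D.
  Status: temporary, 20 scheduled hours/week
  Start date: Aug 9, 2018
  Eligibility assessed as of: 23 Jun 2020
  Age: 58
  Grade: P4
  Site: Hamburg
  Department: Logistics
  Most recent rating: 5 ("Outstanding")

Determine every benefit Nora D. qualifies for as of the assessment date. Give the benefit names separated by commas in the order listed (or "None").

Service from Aug 9, 2018 to 23 Jun 2020: 684 days.
Stock Purchase Plan — status temporary ✗ (requires full-time) → not eligible.
Relocation Assistance — status temporary ✗ (requires full-time or part-time) → not eligible.
Childcare Subsidy — service 684 days < 24 months (≈720 days) ✗ → not eligible.
Employer Retirement Match — status temporary ✓; service 684 days ≥ 9 months (≈270 days) ✓; grade P4 ≥ P4 ✓; dept Logistics ✓ → eligible.
AD&D Coverage — status temporary ✗ (requires full-time or part-time) → not eligible.
Equipment Allowance — status temporary ✓; service 684 days < 2 years (≈730 days) ✗ → not eligible.
Commuter Stipend — status temporary ✗ (excluded) → not eligible.

Employer Retirement Match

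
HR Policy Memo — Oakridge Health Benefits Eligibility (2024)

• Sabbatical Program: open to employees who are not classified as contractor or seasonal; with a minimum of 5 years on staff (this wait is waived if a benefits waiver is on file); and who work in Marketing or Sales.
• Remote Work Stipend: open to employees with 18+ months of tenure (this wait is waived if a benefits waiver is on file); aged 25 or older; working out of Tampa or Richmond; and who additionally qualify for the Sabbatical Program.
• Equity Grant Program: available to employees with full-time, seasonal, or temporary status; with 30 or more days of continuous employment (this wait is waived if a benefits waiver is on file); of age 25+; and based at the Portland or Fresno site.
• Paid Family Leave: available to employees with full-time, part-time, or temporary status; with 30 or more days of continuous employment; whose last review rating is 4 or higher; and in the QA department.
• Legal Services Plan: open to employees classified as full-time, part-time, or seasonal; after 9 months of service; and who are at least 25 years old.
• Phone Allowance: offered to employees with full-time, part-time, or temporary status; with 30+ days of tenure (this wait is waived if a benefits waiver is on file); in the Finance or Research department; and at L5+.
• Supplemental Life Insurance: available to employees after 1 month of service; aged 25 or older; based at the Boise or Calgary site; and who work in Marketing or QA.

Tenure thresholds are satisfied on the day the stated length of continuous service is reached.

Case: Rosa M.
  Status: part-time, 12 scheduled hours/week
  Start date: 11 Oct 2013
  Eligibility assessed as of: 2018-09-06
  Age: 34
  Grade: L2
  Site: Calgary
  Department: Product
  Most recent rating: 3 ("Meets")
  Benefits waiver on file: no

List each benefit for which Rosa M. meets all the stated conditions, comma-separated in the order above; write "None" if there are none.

Legal Services Plan

Service from 11 Oct 2013 to 2018-09-06: 1791 days.
Sabbatical Program — status part-time ✓ (not excluded); no waiver, service 1791 days < 5 years (≈1825 days) ✗ → not eligible.
Remote Work Stipend — no waiver, service 1791 days ≥ 18 months (≈540 days) ✓; age 34 ≥ 25 ✓; site Calgary ✗ (not Tampa or Richmond) → not eligible.
Equity Grant Program — status part-time ✗ (requires full-time, seasonal, or temporary) → not eligible.
Paid Family Leave — status part-time ✓; service 1791 days ≥ 30 days ✓; rating 3 < 4 ✗ → not eligible.
Legal Services Plan — status part-time ✓; service 1791 days ≥ 9 months (≈270 days) ✓; age 34 ≥ 25 ✓ → eligible.
Phone Allowance — status part-time ✓; no waiver, service 1791 days ≥ 30 days ✓; dept Product ✗ → not eligible.
Supplemental Life Insurance — service 1791 days ≥ 1 month (≈30 days) ✓; age 34 ≥ 25 ✓; site Calgary ✓; dept Product ✗ → not eligible.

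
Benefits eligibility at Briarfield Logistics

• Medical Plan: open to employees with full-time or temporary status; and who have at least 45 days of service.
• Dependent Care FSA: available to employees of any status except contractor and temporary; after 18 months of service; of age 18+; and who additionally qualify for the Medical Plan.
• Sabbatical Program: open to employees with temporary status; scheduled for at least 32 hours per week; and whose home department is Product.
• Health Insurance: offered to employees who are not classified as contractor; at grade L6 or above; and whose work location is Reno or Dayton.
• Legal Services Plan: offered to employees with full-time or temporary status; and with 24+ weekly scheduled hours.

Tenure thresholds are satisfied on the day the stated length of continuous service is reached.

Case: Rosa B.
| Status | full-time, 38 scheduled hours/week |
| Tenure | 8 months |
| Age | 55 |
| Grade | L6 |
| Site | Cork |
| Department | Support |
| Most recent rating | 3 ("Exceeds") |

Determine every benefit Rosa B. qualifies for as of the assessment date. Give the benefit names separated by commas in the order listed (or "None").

Medical Plan — status full-time ✓; service 8 months ≥ 45 days ✓ → eligible.
Dependent Care FSA — status full-time ✓ (not excluded); service 8 months < 18 months ✗ → not eligible.
Sabbatical Program — status full-time ✗ (requires temporary) → not eligible.
Health Insurance — status full-time ✓ (not excluded); grade L6 ≥ L6 ✓; site Cork ✗ (not Reno or Dayton) → not eligible.
Legal Services Plan — status full-time ✓; 38 hrs/wk ≥ 24 ✓ → eligible.

Medical Plan, Legal Services Plan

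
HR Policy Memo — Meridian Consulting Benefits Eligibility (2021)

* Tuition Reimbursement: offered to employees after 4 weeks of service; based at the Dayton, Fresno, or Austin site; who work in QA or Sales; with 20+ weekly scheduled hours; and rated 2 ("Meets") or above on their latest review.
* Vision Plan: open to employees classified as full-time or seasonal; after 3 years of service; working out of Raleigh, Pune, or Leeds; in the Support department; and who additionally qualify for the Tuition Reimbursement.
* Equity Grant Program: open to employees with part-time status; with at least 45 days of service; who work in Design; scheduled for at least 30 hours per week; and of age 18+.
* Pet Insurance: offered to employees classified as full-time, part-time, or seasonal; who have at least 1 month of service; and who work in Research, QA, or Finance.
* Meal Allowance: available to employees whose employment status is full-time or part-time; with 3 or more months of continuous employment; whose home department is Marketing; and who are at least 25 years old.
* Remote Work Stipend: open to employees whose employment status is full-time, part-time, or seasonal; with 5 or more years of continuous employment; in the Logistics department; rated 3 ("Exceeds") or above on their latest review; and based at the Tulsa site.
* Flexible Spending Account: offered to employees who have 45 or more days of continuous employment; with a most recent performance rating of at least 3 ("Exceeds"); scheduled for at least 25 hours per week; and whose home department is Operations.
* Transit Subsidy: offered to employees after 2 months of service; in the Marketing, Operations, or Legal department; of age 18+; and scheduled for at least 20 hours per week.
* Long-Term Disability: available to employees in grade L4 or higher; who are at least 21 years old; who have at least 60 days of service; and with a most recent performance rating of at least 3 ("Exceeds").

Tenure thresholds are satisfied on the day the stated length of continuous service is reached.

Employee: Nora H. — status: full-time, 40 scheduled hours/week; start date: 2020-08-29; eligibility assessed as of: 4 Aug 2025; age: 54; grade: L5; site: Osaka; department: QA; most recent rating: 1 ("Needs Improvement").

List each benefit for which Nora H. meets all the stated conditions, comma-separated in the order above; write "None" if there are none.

Pet Insurance

Service from 2020-08-29 to 4 Aug 2025: 1801 days.
Tuition Reimbursement — service 1801 days ≥ 4 weeks (≈28 days) ✓; site Osaka ✗ (not Dayton, Fresno, or Austin) → not eligible.
Vision Plan — status full-time ✓; service 1801 days ≥ 3 years (≈1095 days) ✓; site Osaka ✗ (not Raleigh, Pune, or Leeds) → not eligible.
Equity Grant Program — status full-time ✗ (requires part-time) → not eligible.
Pet Insurance — status full-time ✓; service 1801 days ≥ 1 month (≈30 days) ✓; dept QA ✓ → eligible.
Meal Allowance — status full-time ✓; service 1801 days ≥ 3 months (≈90 days) ✓; dept QA ✗ → not eligible.
Remote Work Stipend — status full-time ✓; service 1801 days < 5 years (≈1825 days) ✗ → not eligible.
Flexible Spending Account — service 1801 days ≥ 45 days ✓; rating 1 < 3 ✗ → not eligible.
Transit Subsidy — service 1801 days ≥ 2 months (≈60 days) ✓; dept QA ✗ → not eligible.
Long-Term Disability — grade L5 ≥ L4 ✓; age 54 ≥ 21 ✓; service 1801 days ≥ 60 days ✓; rating 1 < 3 ✗ → not eligible.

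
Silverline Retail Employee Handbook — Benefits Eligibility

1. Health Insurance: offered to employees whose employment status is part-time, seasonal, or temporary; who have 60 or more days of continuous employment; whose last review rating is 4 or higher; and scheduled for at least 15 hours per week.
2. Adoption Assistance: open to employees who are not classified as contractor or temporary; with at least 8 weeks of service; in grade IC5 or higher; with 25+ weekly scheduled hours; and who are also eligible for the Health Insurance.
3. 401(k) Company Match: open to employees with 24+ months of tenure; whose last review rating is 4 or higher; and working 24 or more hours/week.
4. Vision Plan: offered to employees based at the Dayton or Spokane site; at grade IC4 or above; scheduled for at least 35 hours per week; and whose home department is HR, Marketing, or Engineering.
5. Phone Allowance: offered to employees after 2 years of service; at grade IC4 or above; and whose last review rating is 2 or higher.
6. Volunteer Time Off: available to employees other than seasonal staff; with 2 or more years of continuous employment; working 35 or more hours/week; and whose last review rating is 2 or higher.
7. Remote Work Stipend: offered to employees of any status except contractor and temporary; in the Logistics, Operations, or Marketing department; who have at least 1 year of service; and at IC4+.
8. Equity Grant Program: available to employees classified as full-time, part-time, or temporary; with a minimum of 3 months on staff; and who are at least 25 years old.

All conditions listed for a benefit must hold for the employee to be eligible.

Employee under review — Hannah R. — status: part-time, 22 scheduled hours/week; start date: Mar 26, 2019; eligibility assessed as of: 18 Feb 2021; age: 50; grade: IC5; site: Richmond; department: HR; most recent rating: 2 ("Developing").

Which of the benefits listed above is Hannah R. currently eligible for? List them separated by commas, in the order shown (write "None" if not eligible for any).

Service from Mar 26, 2019 to 18 Feb 2021: 695 days.
Health Insurance — status part-time ✓; service 695 days ≥ 60 days ✓; rating 2 < 4 ✗ → not eligible.
Adoption Assistance — status part-time ✓ (not excluded); service 695 days ≥ 8 weeks (≈56 days) ✓; grade IC5 ≥ IC5 ✓; 22 hrs/wk < 25 ✗ → not eligible.
401(k) Company Match — service 695 days < 24 months (≈720 days) ✗ → not eligible.
Vision Plan — site Richmond ✗ (not Dayton or Spokane) → not eligible.
Phone Allowance — service 695 days < 2 years (≈730 days) ✗ → not eligible.
Volunteer Time Off — status part-time ✓ (not excluded); service 695 days < 2 years (≈730 days) ✗ → not eligible.
Remote Work Stipend — status part-time ✓ (not excluded); dept HR ✗ → not eligible.
Equity Grant Program — status part-time ✓; service 695 days ≥ 3 months (≈90 days) ✓; age 50 ≥ 25 ✓ → eligible.

Equity Grant Program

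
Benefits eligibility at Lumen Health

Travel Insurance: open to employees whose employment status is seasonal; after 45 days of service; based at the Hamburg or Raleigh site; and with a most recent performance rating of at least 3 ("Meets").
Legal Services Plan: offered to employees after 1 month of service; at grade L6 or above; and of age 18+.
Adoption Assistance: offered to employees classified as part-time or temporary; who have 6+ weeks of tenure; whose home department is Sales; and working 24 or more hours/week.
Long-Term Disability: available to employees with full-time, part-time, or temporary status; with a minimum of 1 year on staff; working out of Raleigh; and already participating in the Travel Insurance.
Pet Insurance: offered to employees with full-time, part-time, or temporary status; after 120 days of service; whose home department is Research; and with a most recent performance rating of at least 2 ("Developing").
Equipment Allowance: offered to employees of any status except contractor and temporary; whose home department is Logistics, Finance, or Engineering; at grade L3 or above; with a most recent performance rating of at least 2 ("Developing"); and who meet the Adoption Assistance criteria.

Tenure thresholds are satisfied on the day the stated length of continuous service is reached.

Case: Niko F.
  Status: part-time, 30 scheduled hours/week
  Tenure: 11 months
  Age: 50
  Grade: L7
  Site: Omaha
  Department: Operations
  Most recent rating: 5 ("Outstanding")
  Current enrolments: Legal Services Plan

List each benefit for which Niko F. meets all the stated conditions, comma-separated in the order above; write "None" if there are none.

Travel Insurance — status part-time ✗ (requires seasonal) → not eligible.
Legal Services Plan — service 11 months ≥ 1 month ✓; grade L7 ≥ L6 ✓; age 50 ≥ 18 ✓ → eligible.
Adoption Assistance — status part-time ✓; service 11 months ≥ 6 weeks (≈42 days) ✓; dept Operations ✗ → not eligible.
Long-Term Disability — status part-time ✓; service 11 months < 1 year (≈365 days) ✗ → not eligible.
Pet Insurance — status part-time ✓; service 11 months ≥ 120 days ✓; dept Operations ✗ → not eligible.
Equipment Allowance — status part-time ✓ (not excluded); dept Operations ✗ → not eligible.

Legal Services Plan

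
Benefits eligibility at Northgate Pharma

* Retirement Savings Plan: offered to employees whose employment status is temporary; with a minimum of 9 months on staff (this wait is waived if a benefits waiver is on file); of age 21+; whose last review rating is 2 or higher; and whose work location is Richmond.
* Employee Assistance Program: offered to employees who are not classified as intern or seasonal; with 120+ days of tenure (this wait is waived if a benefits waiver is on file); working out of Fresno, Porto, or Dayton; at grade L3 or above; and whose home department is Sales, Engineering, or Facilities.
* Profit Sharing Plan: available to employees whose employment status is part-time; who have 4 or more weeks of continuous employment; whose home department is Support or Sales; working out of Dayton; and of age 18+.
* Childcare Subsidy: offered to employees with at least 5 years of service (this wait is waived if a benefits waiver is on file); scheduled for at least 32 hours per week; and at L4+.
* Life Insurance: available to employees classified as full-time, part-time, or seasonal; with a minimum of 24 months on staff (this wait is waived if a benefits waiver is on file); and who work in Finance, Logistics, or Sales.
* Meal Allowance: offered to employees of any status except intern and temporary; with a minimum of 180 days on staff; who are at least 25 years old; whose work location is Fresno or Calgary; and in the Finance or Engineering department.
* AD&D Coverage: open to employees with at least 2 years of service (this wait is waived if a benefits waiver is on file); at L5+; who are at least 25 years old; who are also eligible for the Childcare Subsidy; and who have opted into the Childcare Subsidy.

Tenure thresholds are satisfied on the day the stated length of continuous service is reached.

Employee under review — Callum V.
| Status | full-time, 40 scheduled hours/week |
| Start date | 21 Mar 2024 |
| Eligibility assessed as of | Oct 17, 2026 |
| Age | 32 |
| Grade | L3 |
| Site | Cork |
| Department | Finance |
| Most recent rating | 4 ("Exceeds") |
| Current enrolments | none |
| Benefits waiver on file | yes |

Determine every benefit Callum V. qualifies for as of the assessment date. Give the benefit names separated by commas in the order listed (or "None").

Service from 21 Mar 2024 to Oct 17, 2026: 940 days.
Retirement Savings Plan — status full-time ✗ (requires temporary) → not eligible.
Employee Assistance Program — status full-time ✓ (not excluded); benefits waiver on file ✓; site Cork ✗ (not Fresno, Porto, or Dayton) → not eligible.
Profit Sharing Plan — status full-time ✗ (requires part-time) → not eligible.
Childcare Subsidy — benefits waiver on file ✓; 40 hrs/wk ≥ 32 ✓; grade L3 < L4 ✗ → not eligible.
Life Insurance — status full-time ✓; benefits waiver on file ✓; dept Finance ✓ → eligible.
Meal Allowance — status full-time ✓ (not excluded); service 940 days ≥ 180 days ✓; age 32 ≥ 25 ✓; site Cork ✗ (not Fresno or Calgary) → not eligible.
AD&D Coverage — benefits waiver on file ✓; grade L3 < L5 ✗ → not eligible.

Life Insurance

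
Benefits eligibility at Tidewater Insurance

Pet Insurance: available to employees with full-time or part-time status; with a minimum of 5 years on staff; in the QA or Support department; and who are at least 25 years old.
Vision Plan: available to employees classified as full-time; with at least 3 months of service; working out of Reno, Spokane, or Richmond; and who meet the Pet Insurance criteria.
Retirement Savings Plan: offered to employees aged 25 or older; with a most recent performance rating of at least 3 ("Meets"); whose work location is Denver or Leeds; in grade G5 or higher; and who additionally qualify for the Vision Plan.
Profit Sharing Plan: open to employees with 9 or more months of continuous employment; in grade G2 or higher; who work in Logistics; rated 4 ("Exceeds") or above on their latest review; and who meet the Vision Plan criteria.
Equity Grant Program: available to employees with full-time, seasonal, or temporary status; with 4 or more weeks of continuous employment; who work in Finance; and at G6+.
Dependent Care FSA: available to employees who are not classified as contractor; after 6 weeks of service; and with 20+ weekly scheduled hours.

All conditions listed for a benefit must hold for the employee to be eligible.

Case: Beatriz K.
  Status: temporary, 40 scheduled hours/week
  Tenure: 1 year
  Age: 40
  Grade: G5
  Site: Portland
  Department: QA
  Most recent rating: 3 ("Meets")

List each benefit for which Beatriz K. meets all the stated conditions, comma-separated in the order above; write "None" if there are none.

Dependent Care FSA

Pet Insurance — status temporary ✗ (requires full-time or part-time) → not eligible.
Vision Plan — status temporary ✗ (requires full-time) → not eligible.
Retirement Savings Plan — age 40 ≥ 25 ✓; rating 3 ≥ 3 ✓; site Portland ✗ (not Denver or Leeds) → not eligible.
Profit Sharing Plan — service 1 year ≥ 9 months (≈270 days) ✓; grade G5 ≥ G2 ✓; dept QA ✗ → not eligible.
Equity Grant Program — status temporary ✓; service 1 year ≥ 4 weeks (≈28 days) ✓; dept QA ✗ → not eligible.
Dependent Care FSA — status temporary ✓ (not excluded); service 1 year ≥ 6 weeks (≈42 days) ✓; 40 hrs/wk ≥ 20 ✓ → eligible.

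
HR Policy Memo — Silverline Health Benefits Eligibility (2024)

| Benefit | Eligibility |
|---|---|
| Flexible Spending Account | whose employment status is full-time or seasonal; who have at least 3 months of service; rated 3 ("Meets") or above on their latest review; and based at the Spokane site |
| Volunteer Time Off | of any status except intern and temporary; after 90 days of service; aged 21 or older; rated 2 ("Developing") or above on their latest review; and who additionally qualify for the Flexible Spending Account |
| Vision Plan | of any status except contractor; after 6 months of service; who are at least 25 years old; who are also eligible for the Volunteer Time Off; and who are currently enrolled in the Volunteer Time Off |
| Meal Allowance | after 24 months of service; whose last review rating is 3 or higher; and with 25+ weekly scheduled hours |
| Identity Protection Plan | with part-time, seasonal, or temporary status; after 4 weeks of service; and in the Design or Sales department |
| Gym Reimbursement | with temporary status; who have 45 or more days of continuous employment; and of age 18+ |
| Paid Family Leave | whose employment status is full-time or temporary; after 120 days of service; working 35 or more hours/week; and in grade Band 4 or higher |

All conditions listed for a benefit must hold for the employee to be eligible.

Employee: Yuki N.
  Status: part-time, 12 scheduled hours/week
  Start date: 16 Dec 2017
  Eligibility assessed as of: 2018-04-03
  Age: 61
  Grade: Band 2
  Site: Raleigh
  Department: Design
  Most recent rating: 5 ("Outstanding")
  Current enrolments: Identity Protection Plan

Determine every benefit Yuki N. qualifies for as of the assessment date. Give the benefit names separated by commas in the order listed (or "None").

Identity Protection Plan

Service from 16 Dec 2017 to 2018-04-03: 108 days.
Flexible Spending Account — status part-time ✗ (requires full-time or seasonal) → not eligible.
Volunteer Time Off — status part-time ✓ (not excluded); service 108 days ≥ 90 days ✓; age 61 ≥ 21 ✓; rating 5 ≥ 2 ✓; not eligible for Flexible Spending Account ✗ → not eligible.
Vision Plan — status part-time ✓ (not excluded); service 108 days < 6 months (≈180 days) ✗ → not eligible.
Meal Allowance — service 108 days < 24 months (≈720 days) ✗ → not eligible.
Identity Protection Plan — status part-time ✓; service 108 days ≥ 4 weeks (≈28 days) ✓; dept Design ✓ → eligible.
Gym Reimbursement — status part-time ✗ (requires temporary) → not eligible.
Paid Family Leave — status part-time ✗ (requires full-time or temporary) → not eligible.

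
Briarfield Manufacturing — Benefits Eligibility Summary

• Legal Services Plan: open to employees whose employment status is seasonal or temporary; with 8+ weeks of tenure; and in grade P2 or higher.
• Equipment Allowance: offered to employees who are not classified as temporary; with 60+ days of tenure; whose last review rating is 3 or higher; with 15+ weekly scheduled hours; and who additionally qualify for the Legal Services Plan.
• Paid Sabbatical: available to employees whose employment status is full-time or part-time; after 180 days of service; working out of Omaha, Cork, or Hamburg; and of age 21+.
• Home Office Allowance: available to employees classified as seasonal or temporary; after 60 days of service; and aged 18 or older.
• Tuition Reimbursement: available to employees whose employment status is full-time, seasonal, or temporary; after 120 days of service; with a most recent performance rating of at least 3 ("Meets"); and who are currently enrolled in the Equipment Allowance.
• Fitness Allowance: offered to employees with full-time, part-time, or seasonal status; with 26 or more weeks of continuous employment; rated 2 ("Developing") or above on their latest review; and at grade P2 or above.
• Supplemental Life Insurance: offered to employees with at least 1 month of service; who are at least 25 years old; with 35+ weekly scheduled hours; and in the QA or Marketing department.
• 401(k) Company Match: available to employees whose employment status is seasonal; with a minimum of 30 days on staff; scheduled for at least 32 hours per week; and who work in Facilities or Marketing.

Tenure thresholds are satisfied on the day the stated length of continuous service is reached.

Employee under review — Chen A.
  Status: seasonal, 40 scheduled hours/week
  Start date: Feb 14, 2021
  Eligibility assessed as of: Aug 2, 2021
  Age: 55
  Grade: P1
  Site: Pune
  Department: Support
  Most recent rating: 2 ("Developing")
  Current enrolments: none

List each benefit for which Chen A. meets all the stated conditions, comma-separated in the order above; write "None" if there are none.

Home Office Allowance

Service from Feb 14, 2021 to Aug 2, 2021: 169 days.
Legal Services Plan — status seasonal ✓; service 169 days ≥ 8 weeks (≈56 days) ✓; grade P1 < P2 ✗ → not eligible.
Equipment Allowance — status seasonal ✓ (not excluded); service 169 days ≥ 60 days ✓; rating 2 < 3 ✗ → not eligible.
Paid Sabbatical — status seasonal ✗ (requires full-time or part-time) → not eligible.
Home Office Allowance — status seasonal ✓; service 169 days ≥ 60 days ✓; age 55 ≥ 18 ✓ → eligible.
Tuition Reimbursement — status seasonal ✓; service 169 days ≥ 120 days ✓; rating 2 < 3 ✗ → not eligible.
Fitness Allowance — status seasonal ✓; service 169 days < 26 weeks (≈182 days) ✗ → not eligible.
Supplemental Life Insurance — service 169 days ≥ 1 month (≈30 days) ✓; age 55 ≥ 25 ✓; 40 hrs/wk ≥ 35 ✓; dept Support ✗ → not eligible.
401(k) Company Match — status seasonal ✓; service 169 days ≥ 30 days ✓; 40 hrs/wk ≥ 32 ✓; dept Support ✗ → not eligible.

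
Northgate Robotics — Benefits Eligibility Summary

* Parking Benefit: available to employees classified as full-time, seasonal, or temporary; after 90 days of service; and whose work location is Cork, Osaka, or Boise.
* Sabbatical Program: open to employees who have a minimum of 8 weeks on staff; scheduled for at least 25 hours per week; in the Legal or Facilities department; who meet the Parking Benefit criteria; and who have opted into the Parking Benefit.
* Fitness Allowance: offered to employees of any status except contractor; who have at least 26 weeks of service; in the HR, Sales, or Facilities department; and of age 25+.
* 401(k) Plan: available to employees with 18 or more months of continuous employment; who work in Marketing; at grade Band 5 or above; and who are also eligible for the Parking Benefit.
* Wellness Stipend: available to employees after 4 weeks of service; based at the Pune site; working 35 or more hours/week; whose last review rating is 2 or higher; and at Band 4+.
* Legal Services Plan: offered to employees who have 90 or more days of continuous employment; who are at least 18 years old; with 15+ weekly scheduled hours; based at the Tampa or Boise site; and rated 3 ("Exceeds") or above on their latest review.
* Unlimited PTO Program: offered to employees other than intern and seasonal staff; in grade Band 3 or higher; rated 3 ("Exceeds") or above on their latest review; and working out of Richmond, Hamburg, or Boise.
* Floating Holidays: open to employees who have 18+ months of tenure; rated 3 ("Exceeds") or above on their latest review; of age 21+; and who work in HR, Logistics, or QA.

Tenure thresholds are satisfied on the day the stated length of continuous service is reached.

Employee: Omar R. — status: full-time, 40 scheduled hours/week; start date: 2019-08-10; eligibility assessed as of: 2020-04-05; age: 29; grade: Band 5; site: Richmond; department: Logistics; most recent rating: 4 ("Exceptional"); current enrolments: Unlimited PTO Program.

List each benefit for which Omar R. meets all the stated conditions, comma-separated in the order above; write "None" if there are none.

Service from 2019-08-10 to 2020-04-05: 239 days.
Parking Benefit — status full-time ✓; service 239 days ≥ 90 days ✓; site Richmond ✗ (not Cork, Osaka, or Boise) → not eligible.
Sabbatical Program — service 239 days ≥ 8 weeks (≈56 days) ✓; 40 hrs/wk ≥ 25 ✓; dept Logistics ✗ → not eligible.
Fitness Allowance — status full-time ✓ (not excluded); service 239 days ≥ 26 weeks (≈182 days) ✓; dept Logistics ✗ → not eligible.
401(k) Plan — service 239 days < 18 months (≈540 days) ✗ → not eligible.
Wellness Stipend — service 239 days ≥ 4 weeks (≈28 days) ✓; site Richmond ✗ (not Pune) → not eligible.
Legal Services Plan — service 239 days ≥ 90 days ✓; age 29 ≥ 18 ✓; 40 hrs/wk ≥ 15 ✓; site Richmond ✗ (not Tampa or Boise) → not eligible.
Unlimited PTO Program — status full-time ✓ (not excluded); grade Band 5 ≥ Band 3 ✓; rating 4 ≥ 3 ✓; site Richmond ✓ → eligible.
Floating Holidays — service 239 days < 18 months (≈540 days) ✗ → not eligible.

Unlimited PTO Program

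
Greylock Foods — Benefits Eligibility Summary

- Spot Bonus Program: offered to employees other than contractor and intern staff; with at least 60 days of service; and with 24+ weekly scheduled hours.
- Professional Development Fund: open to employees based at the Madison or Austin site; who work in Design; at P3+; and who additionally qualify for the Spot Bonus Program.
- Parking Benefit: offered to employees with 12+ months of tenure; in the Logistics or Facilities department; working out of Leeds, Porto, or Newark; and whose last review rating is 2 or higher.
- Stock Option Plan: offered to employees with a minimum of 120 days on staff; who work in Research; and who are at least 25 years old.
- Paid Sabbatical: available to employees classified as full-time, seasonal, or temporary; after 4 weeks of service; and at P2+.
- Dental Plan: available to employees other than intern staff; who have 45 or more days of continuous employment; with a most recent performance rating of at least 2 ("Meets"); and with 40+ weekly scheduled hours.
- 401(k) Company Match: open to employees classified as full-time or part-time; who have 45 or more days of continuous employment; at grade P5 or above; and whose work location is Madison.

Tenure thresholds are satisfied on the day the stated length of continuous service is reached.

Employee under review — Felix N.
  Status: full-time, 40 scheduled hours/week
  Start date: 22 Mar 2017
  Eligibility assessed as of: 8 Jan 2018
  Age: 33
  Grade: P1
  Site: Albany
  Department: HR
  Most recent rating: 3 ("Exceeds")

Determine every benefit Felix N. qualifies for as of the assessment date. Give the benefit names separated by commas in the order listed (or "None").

Service from 22 Mar 2017 to 8 Jan 2018: 292 days.
Spot Bonus Program — status full-time ✓ (not excluded); service 292 days ≥ 60 days ✓; 40 hrs/wk ≥ 24 ✓ → eligible.
Professional Development Fund — site Albany ✗ (not Madison or Austin) → not eligible.
Parking Benefit — service 292 days < 12 months (≈360 days) ✗ → not eligible.
Stock Option Plan — service 292 days ≥ 120 days ✓; dept HR ✗ → not eligible.
Paid Sabbatical — status full-time ✓; service 292 days ≥ 4 weeks (≈28 days) ✓; grade P1 < P2 ✗ → not eligible.
Dental Plan — status full-time ✓ (not excluded); service 292 days ≥ 45 days ✓; rating 3 ≥ 2 ✓; 40 hrs/wk ≥ 40 ✓ → eligible.
401(k) Company Match — status full-time ✓; service 292 days ≥ 45 days ✓; grade P1 < P5 ✗ → not eligible.

Spot Bonus Program, Dental Plan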